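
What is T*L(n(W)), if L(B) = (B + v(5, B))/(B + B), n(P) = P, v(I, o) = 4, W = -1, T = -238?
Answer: 357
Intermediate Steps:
L(B) = (4 + B)/(2*B) (L(B) = (B + 4)/(B + B) = (4 + B)/((2*B)) = (4 + B)*(1/(2*B)) = (4 + B)/(2*B))
T*L(n(W)) = -119*(4 - 1)/(-1) = -119*(-1)*3 = -238*(-3/2) = 357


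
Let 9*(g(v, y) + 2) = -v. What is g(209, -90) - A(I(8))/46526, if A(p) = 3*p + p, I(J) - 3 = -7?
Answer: -5280629/209367 ≈ -25.222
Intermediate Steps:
I(J) = -4 (I(J) = 3 - 7 = -4)
g(v, y) = -2 - v/9 (g(v, y) = -2 + (-v)/9 = -2 - v/9)
A(p) = 4*p
g(209, -90) - A(I(8))/46526 = (-2 - ⅑*209) - 4*(-4)/46526 = (-2 - 209/9) - (-16)/46526 = -227/9 - 1*(-8/23263) = -227/9 + 8/23263 = -5280629/209367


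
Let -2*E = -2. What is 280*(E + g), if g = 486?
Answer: 136360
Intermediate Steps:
E = 1 (E = -½*(-2) = 1)
280*(E + g) = 280*(1 + 486) = 280*487 = 136360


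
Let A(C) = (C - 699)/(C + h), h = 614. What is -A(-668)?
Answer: -1367/54 ≈ -25.315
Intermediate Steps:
A(C) = (-699 + C)/(614 + C) (A(C) = (C - 699)/(C + 614) = (-699 + C)/(614 + C))
-A(-668) = -(-699 - 668)/(614 - 668) = -(-1367)/(-54) = -(-1)*(-1367)/54 = -1*1367/54 = -1367/54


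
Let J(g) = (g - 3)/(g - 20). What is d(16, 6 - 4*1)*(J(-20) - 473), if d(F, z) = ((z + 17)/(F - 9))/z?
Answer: -359043/560 ≈ -641.15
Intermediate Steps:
J(g) = (-3 + g)/(-20 + g)
d(F, z) = (17 + z)/(z*(-9 + F)) (d(F, z) = ((17 + z)/(-9 + F))/z = (17 + z)/(z*(-9 + F)))
d(16, 6 - 4*1)*(J(-20) - 473) = ((17 + (6 - 4*1))/((6 - 4*1)*(-9 + 16)))*((-3 - 20)/(-20 - 20) - 473) = ((17 + (6 - 4))/((6 - 4)*7))*(-23/(-40) - 473) = ((⅐)*(17 + 2)/2)*(-1/40*(-23) - 473) = ((½)*(⅐)*19)*(23/40 - 473) = (19/14)*(-18897/40) = -359043/560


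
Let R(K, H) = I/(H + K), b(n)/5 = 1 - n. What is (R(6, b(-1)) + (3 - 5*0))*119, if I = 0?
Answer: 357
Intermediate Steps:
b(n) = 5 - 5*n (b(n) = 5*(1 - n) = 5 - 5*n)
R(K, H) = 0 (R(K, H) = 0/(H + K) = 0)
(R(6, b(-1)) + (3 - 5*0))*119 = (0 + (3 - 5*0))*119 = (0 + (3 + 0))*119 = (0 + 3)*119 = 3*119 = 357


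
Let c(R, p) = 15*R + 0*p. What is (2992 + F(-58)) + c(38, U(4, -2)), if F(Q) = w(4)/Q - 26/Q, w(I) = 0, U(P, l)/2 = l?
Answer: 103311/29 ≈ 3562.4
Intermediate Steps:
U(P, l) = 2*l
c(R, p) = 15*R (c(R, p) = 15*R + 0 = 15*R)
F(Q) = -26/Q (F(Q) = 0/Q - 26/Q = 0 - 26/Q = -26/Q)
(2992 + F(-58)) + c(38, U(4, -2)) = (2992 - 26/(-58)) + 15*38 = (2992 - 26*(-1/58)) + 570 = (2992 + 13/29) + 570 = 86781/29 + 570 = 103311/29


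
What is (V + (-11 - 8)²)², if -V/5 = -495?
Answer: 8042896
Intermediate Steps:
V = 2475 (V = -5*(-495) = 2475)
(V + (-11 - 8)²)² = (2475 + (-11 - 8)²)² = (2475 + (-19)²)² = (2475 + 361)² = 2836² = 8042896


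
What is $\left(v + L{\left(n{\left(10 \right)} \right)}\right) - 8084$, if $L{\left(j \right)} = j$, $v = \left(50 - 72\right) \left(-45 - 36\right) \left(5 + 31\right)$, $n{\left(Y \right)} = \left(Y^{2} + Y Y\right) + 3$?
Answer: $56271$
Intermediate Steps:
$n{\left(Y \right)} = 3 + 2 Y^{2}$ ($n{\left(Y \right)} = \left(Y^{2} + Y^{2}\right) + 3 = 2 Y^{2} + 3 = 3 + 2 Y^{2}$)
$v = 64152$ ($v = - 22 \left(\left(-81\right) 36\right) = \left(-22\right) \left(-2916\right) = 64152$)
$\left(v + L{\left(n{\left(10 \right)} \right)}\right) - 8084 = \left(64152 + \left(3 + 2 \cdot 10^{2}\right)\right) - 8084 = \left(64152 + \left(3 + 2 \cdot 100\right)\right) - 8084 = \left(64152 + \left(3 + 200\right)\right) - 8084 = \left(64152 + 203\right) - 8084 = 64355 - 8084 = 56271$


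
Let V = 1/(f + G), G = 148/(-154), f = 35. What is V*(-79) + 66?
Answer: 166903/2621 ≈ 63.679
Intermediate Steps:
G = -74/77 (G = 148*(-1/154) = -74/77 ≈ -0.96104)
V = 77/2621 (V = 1/(35 - 74/77) = 1/(2621/77) = 77/2621 ≈ 0.029378)
V*(-79) + 66 = (77/2621)*(-79) + 66 = -6083/2621 + 66 = 166903/2621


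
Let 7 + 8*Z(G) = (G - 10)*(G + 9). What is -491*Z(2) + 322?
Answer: 49221/8 ≈ 6152.6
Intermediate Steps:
Z(G) = -7/8 + (-10 + G)*(9 + G)/8 (Z(G) = -7/8 + ((G - 10)*(G + 9))/8 = -7/8 + ((-10 + G)*(9 + G))/8 = -7/8 + (-10 + G)*(9 + G)/8)
-491*Z(2) + 322 = -491*(-97/8 - ⅛*2 + (⅛)*2²) + 322 = -491*(-97/8 - ¼ + (⅛)*4) + 322 = -491*(-97/8 - ¼ + ½) + 322 = -491*(-95/8) + 322 = 46645/8 + 322 = 49221/8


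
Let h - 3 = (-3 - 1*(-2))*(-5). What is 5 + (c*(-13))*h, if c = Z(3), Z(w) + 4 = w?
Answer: 109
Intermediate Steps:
Z(w) = -4 + w
c = -1 (c = -4 + 3 = -1)
h = 8 (h = 3 + (-3 - 1*(-2))*(-5) = 3 + (-3 + 2)*(-5) = 3 - 1*(-5) = 3 + 5 = 8)
5 + (c*(-13))*h = 5 - 1*(-13)*8 = 5 + 13*8 = 5 + 104 = 109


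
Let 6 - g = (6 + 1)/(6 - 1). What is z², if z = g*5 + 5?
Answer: 784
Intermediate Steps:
g = 23/5 (g = 6 - (6 + 1)/(6 - 1) = 6 - 7/5 = 23/5 ≈ 4.6000)
z = 28 (z = (23/5)*5 + 5 = 23 + 5 = 28)
z² = 28² = 784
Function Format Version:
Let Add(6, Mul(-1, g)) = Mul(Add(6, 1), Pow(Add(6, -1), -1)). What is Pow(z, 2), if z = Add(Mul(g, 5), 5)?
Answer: 784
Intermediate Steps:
g = Rational(23, 5) (g = Add(6, Mul(-1, Mul(Add(6, 1), Pow(Add(6, -1), -1)))) = Add(6, Mul(-1, Mul(7, Pow(5, -1)))) = Add(6, Mul(-1, Mul(7, Rational(1, 5)))) = Add(6, Mul(-1, Rational(7, 5))) = Add(6, Rational(-7, 5)) = Rational(23, 5) ≈ 4.6000)
z = 28 (z = Add(Mul(Rational(23, 5), 5), 5) = Add(23, 5) = 28)
Pow(z, 2) = Pow(28, 2) = 784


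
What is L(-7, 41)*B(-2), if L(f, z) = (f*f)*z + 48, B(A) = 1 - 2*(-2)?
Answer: 10285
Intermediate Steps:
B(A) = 5 (B(A) = 1 + 4 = 5)
L(f, z) = 48 + z*f² (L(f, z) = f²*z + 48 = z*f² + 48 = 48 + z*f²)
L(-7, 41)*B(-2) = (48 + 41*(-7)²)*5 = (48 + 41*49)*5 = (48 + 2009)*5 = 2057*5 = 10285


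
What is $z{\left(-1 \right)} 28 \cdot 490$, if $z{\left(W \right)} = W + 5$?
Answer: $54880$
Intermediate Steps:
$z{\left(W \right)} = 5 + W$
$z{\left(-1 \right)} 28 \cdot 490 = \left(5 - 1\right) 28 \cdot 490 = 4 \cdot 28 \cdot 490 = 112 \cdot 490 = 54880$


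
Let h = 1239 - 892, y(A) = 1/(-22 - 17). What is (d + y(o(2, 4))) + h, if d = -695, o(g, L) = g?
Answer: -13573/39 ≈ -348.03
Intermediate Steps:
y(A) = -1/39 (y(A) = 1/(-39) = -1/39)
h = 347
(d + y(o(2, 4))) + h = (-695 - 1/39) + 347 = -27106/39 + 347 = -13573/39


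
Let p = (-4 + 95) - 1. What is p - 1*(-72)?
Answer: 162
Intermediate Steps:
p = 90 (p = 91 - 1 = 90)
p - 1*(-72) = 90 - 1*(-72) = 90 + 72 = 162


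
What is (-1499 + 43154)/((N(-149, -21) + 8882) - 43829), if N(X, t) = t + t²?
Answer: -13885/11509 ≈ -1.2064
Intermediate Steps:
(-1499 + 43154)/((N(-149, -21) + 8882) - 43829) = (-1499 + 43154)/((-21*(1 - 21) + 8882) - 43829) = 41655/((-21*(-20) + 8882) - 43829) = 41655/((420 + 8882) - 43829) = 41655/(9302 - 43829) = 41655/(-34527) = 41655*(-1/34527) = -13885/11509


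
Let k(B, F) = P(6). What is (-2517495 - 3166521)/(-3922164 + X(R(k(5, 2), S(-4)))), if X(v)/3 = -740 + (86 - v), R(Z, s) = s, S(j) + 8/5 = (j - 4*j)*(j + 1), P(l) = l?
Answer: 4736680/3270011 ≈ 1.4485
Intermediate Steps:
k(B, F) = 6
S(j) = -8/5 - 3*j*(1 + j) (S(j) = -8/5 + (j - 4*j)*(j + 1) = -8/5 + (-3*j)*(1 + j) = -8/5 - 3*j*(1 + j))
X(v) = -1962 - 3*v (X(v) = 3*(-740 + (86 - v)) = 3*(-654 - v) = -1962 - 3*v)
(-2517495 - 3166521)/(-3922164 + X(R(k(5, 2), S(-4)))) = (-2517495 - 3166521)/(-3922164 + (-1962 - 3*(-8/5 - 3*(-4) - 3*(-4)²))) = -5684016/(-3922164 + (-1962 - 3*(-8/5 + 12 - 3*16))) = -5684016/(-3922164 + (-1962 - 3*(-8/5 + 12 - 48))) = -5684016/(-3922164 + (-1962 - 3*(-188/5))) = -5684016/(-3922164 + (-1962 + 564/5)) = -5684016/(-3922164 - 9246/5) = -5684016/(-19620066/5) = -5684016*(-5/19620066) = 4736680/3270011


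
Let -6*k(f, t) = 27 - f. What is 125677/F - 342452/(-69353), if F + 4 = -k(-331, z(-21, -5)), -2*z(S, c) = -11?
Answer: 26205420427/11581951 ≈ 2262.6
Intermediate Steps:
z(S, c) = 11/2 (z(S, c) = -½*(-11) = 11/2)
k(f, t) = -9/2 + f/6 (k(f, t) = -(27 - f)/6 = -9/2 + f/6)
F = 167/3 (F = -4 - (-9/2 + (⅙)*(-331)) = -4 - (-9/2 - 331/6) = -4 - 1*(-179/3) = -4 + 179/3 = 167/3 ≈ 55.667)
125677/F - 342452/(-69353) = 125677/(167/3) - 342452/(-69353) = 125677*(3/167) - 342452*(-1/69353) = 377031/167 + 342452/69353 = 26205420427/11581951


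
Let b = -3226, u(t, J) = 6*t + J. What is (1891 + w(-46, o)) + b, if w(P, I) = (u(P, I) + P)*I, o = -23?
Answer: 6600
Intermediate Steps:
u(t, J) = J + 6*t
w(P, I) = I*(I + 7*P) (w(P, I) = ((I + 6*P) + P)*I = (I + 7*P)*I = I*(I + 7*P))
(1891 + w(-46, o)) + b = (1891 - 23*(-23 + 7*(-46))) - 3226 = (1891 - 23*(-23 - 322)) - 3226 = (1891 - 23*(-345)) - 3226 = (1891 + 7935) - 3226 = 9826 - 3226 = 6600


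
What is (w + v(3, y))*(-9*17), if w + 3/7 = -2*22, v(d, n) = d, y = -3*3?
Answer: 44370/7 ≈ 6338.6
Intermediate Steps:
y = -9
w = -311/7 (w = -3/7 - 2*22 = -3/7 - 44 = -311/7 ≈ -44.429)
(w + v(3, y))*(-9*17) = (-311/7 + 3)*(-9*17) = -290/7*(-153) = 44370/7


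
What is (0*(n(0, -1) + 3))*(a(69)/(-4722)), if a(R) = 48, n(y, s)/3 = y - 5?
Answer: 0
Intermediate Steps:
n(y, s) = -15 + 3*y (n(y, s) = 3*(y - 5) = 3*(-5 + y) = -15 + 3*y)
(0*(n(0, -1) + 3))*(a(69)/(-4722)) = (0*((-15 + 3*0) + 3))*(48/(-4722)) = (0*((-15 + 0) + 3))*(48*(-1/4722)) = (0*(-15 + 3))*(-8/787) = (0*(-12))*(-8/787) = 0*(-8/787) = 0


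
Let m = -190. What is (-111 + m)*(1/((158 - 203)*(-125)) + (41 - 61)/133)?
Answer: 4831781/106875 ≈ 45.210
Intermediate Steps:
(-111 + m)*(1/((158 - 203)*(-125)) + (41 - 61)/133) = (-111 - 190)*(1/((158 - 203)*(-125)) + (41 - 61)/133) = -301*(-1/125/(-45) - 20*1/133) = -301*(-1/45*(-1/125) - 20/133) = -301*(1/5625 - 20/133) = -301*(-112367/748125) = 4831781/106875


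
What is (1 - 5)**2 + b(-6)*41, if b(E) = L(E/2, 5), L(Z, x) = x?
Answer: 221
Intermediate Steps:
b(E) = 5
(1 - 5)**2 + b(-6)*41 = (1 - 5)**2 + 5*41 = (-4)**2 + 205 = 16 + 205 = 221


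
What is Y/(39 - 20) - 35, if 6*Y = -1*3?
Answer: -1331/38 ≈ -35.026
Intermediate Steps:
Y = -1/2 (Y = (-1*3)/6 = (1/6)*(-3) = -1/2 ≈ -0.50000)
Y/(39 - 20) - 35 = -1/(2*(39 - 20)) - 35 = -1/2/19 - 35 = -1/2*1/19 - 35 = -1/38 - 35 = -1331/38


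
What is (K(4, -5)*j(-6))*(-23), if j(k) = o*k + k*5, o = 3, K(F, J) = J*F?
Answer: -22080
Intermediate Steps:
K(F, J) = F*J
j(k) = 8*k (j(k) = 3*k + k*5 = 3*k + 5*k = 8*k)
(K(4, -5)*j(-6))*(-23) = ((4*(-5))*(8*(-6)))*(-23) = -20*(-48)*(-23) = 960*(-23) = -22080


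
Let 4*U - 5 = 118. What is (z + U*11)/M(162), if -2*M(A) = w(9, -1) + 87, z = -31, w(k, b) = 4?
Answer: -1229/182 ≈ -6.7527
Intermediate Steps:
U = 123/4 (U = 5/4 + (¼)*118 = 5/4 + 59/2 = 123/4 ≈ 30.750)
M(A) = -91/2 (M(A) = -(4 + 87)/2 = -½*91 = -91/2)
(z + U*11)/M(162) = (-31 + (123/4)*11)/(-91/2) = (-31 + 1353/4)*(-2/91) = (1229/4)*(-2/91) = -1229/182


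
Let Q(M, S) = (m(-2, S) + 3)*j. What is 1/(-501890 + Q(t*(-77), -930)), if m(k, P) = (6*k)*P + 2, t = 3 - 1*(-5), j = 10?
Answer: -1/390240 ≈ -2.5625e-6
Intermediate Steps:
t = 8 (t = 3 + 5 = 8)
m(k, P) = 2 + 6*P*k (m(k, P) = 6*P*k + 2 = 2 + 6*P*k)
Q(M, S) = 50 - 120*S (Q(M, S) = ((2 + 6*S*(-2)) + 3)*10 = ((2 - 12*S) + 3)*10 = (5 - 12*S)*10 = 50 - 120*S)
1/(-501890 + Q(t*(-77), -930)) = 1/(-501890 + (50 - 120*(-930))) = 1/(-501890 + (50 + 111600)) = 1/(-501890 + 111650) = 1/(-390240) = -1/390240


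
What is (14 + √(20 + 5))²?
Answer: 361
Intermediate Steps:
(14 + √(20 + 5))² = (14 + √25)² = (14 + 5)² = 19² = 361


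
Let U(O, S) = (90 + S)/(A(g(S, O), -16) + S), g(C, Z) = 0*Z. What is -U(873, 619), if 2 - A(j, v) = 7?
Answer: -709/614 ≈ -1.1547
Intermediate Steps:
g(C, Z) = 0
A(j, v) = -5 (A(j, v) = 2 - 1*7 = 2 - 7 = -5)
U(O, S) = (90 + S)/(-5 + S)
-U(873, 619) = -(90 + 619)/(-5 + 619) = -709/614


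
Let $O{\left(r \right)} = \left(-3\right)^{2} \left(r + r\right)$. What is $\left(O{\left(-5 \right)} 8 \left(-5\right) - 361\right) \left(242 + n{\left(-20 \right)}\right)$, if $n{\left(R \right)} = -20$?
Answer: $719058$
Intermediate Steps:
$O{\left(r \right)} = 18 r$ ($O{\left(r \right)} = 9 \cdot 2 r = 18 r$)
$\left(O{\left(-5 \right)} 8 \left(-5\right) - 361\right) \left(242 + n{\left(-20 \right)}\right) = \left(18 \left(-5\right) 8 \left(-5\right) - 361\right) \left(242 - 20\right) = \left(\left(-90\right) 8 \left(-5\right) - 361\right) 222 = \left(\left(-720\right) \left(-5\right) - 361\right) 222 = \left(3600 - 361\right) 222 = 3239 \cdot 222 = 719058$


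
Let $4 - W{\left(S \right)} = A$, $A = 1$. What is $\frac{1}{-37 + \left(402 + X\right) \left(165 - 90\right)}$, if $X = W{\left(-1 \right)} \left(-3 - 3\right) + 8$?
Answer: $\frac{1}{29363} \approx 3.4056 \cdot 10^{-5}$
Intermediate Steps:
$W{\left(S \right)} = 3$ ($W{\left(S \right)} = 4 - 1 = 3$)
$X = -10$ ($X = 3 \left(-3 - 3\right) + 8 = 3 \left(-6\right) + 8 = -18 + 8 = -10$)
$\frac{1}{-37 + \left(402 + X\right) \left(165 - 90\right)} = \frac{1}{-37 + \left(402 - 10\right) \left(165 - 90\right)} = \frac{1}{-37 + 392 \cdot 75} = \frac{1}{-37 + 29400} = \frac{1}{29363}$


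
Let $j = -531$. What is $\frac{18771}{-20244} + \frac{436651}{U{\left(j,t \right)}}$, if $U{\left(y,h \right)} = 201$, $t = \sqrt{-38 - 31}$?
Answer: $\frac{2945263291}{1356348} \approx 2171.5$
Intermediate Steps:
$t = i \sqrt{69}$ ($t = \sqrt{-69} = i \sqrt{69} \approx 8.3066 i$)
$\frac{18771}{-20244} + \frac{436651}{U{\left(j,t \right)}} = \frac{18771}{-20244} + \frac{436651}{201} = 18771 \left(- \frac{1}{20244}\right) + 436651 \cdot \frac{1}{201} = - \frac{6257}{6748} + \frac{436651}{201} = \frac{2945263291}{1356348}$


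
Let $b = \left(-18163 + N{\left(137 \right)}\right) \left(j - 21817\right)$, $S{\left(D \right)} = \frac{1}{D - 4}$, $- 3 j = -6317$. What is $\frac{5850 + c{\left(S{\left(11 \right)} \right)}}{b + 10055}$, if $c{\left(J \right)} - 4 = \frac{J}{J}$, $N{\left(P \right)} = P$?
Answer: $\frac{17565}{1065979649} \approx 1.6478 \cdot 10^{-5}$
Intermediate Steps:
$j = \frac{6317}{3}$ ($j = \left(- \frac{1}{3}\right) \left(-6317\right) = \frac{6317}{3} \approx 2105.7$)
$S{\left(D \right)} = \frac{1}{-4 + D}$
$c{\left(J \right)} = 5$ ($c{\left(J \right)} = 4 + \frac{J}{J} = 4 + 1 = 5$)
$b = \frac{1065949484}{3}$ ($b = \left(-18163 + 137\right) \left(\frac{6317}{3} - 21817\right) = \left(-18026\right) \left(- \frac{59134}{3}\right) = \frac{1065949484}{3} \approx 3.5532 \cdot 10^{8}$)
$\frac{5850 + c{\left(S{\left(11 \right)} \right)}}{b + 10055} = \frac{5850 + 5}{\frac{1065949484}{3} + 10055} = \frac{5855}{\frac{1065979649}{3}} = 5855 \cdot \frac{3}{1065979649} = \frac{17565}{1065979649}$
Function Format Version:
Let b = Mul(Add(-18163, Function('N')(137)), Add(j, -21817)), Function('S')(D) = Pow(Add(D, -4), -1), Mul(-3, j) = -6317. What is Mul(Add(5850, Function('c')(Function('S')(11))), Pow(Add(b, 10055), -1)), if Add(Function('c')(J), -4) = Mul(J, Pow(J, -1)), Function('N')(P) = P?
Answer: Rational(17565, 1065979649) ≈ 1.6478e-5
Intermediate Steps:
j = Rational(6317, 3) (j = Mul(Rational(-1, 3), -6317) = Rational(6317, 3) ≈ 2105.7)
Function('S')(D) = Pow(Add(-4, D), -1)
Function('c')(J) = 5 (Function('c')(J) = Add(4, Mul(J, Pow(J, -1))) = Add(4, 1) = 5)
b = Rational(1065949484, 3) (b = Mul(Add(-18163, 137), Add(Rational(6317, 3), -21817)) = Mul(-18026, Rational(-59134, 3)) = Rational(1065949484, 3) ≈ 3.5532e+8)
Mul(Add(5850, Function('c')(Function('S')(11))), Pow(Add(b, 10055), -1)) = Mul(Add(5850, 5), Pow(Add(Rational(1065949484, 3), 10055), -1)) = Mul(5855, Pow(Rational(1065979649, 3), -1)) = Mul(5855, Rational(3, 1065979649)) = Rational(17565, 1065979649)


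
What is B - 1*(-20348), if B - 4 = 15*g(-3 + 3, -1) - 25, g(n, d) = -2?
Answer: 20297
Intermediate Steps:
B = -51 (B = 4 + (15*(-2) - 25) = 4 + (-30 - 25) = 4 - 55 = -51)
B - 1*(-20348) = -51 - 1*(-20348) = -51 + 20348 = 20297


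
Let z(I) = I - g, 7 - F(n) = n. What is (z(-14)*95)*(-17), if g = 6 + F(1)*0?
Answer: 32300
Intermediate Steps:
F(n) = 7 - n
g = 6 (g = 6 + (7 - 1*1)*0 = 6 + (7 - 1)*0 = 6 + 6*0 = 6 + 0 = 6)
z(I) = -6 + I (z(I) = I - 1*6 = I - 6 = -6 + I)
(z(-14)*95)*(-17) = ((-6 - 14)*95)*(-17) = -20*95*(-17) = -1900*(-17) = 32300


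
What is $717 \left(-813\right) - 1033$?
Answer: $-583954$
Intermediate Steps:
$717 \left(-813\right) - 1033 = -582921 - 1033 = -583954$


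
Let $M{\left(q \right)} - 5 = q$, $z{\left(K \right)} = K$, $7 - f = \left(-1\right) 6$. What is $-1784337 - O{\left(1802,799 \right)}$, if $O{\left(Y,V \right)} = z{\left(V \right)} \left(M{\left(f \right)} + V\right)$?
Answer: $-2437120$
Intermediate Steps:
$f = 13$ ($f = 7 - \left(-1\right) 6 = 7 - -6 = 7 + 6 = 13$)
$M{\left(q \right)} = 5 + q$
$O{\left(Y,V \right)} = V \left(18 + V\right)$ ($O{\left(Y,V \right)} = V \left(\left(5 + 13\right) + V\right) = V \left(18 + V\right)$)
$-1784337 - O{\left(1802,799 \right)} = -1784337 - 799 \left(18 + 799\right) = -1784337 - 799 \cdot 817 = -1784337 - 652783 = -2437120$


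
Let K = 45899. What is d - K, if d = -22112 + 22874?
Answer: -45137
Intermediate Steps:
d = 762
d - K = 762 - 1*45899 = 762 - 45899 = -45137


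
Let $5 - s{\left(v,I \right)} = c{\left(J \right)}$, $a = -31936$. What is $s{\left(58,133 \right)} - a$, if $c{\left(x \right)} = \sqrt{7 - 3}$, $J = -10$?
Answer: $31939$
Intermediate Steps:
$c{\left(x \right)} = 2$ ($c{\left(x \right)} = \sqrt{4} = 2$)
$s{\left(v,I \right)} = 3$ ($s{\left(v,I \right)} = 5 - 2 = 3$)
$s{\left(58,133 \right)} - a = 3 - -31936 = 3 + 31936 = 31939$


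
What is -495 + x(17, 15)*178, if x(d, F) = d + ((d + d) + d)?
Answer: 11609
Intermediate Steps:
x(d, F) = 4*d (x(d, F) = d + (2*d + d) = d + 3*d = 4*d)
-495 + x(17, 15)*178 = -495 + (4*17)*178 = -495 + 68*178 = -495 + 12104 = 11609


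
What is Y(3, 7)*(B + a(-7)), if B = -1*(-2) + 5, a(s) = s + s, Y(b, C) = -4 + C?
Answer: -21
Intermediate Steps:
a(s) = 2*s
B = 7 (B = 2 + 5 = 7)
Y(3, 7)*(B + a(-7)) = (-4 + 7)*(7 + 2*(-7)) = 3*(7 - 14) = 3*(-7) = -21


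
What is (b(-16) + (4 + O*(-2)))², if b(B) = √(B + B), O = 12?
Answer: 368 - 160*I*√2 ≈ 368.0 - 226.27*I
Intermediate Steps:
b(B) = √2*√B (b(B) = √(2*B) = √2*√B)
(b(-16) + (4 + O*(-2)))² = (√2*√(-16) + (4 + 12*(-2)))² = (√2*(4*I) + (4 - 24))² = (4*I*√2 - 20)² = (-20 + 4*I*√2)²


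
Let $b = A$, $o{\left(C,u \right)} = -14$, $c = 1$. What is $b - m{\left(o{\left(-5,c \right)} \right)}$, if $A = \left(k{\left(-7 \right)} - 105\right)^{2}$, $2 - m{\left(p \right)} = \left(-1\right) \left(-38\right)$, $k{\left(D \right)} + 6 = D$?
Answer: $13960$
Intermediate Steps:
$k{\left(D \right)} = -6 + D$
$m{\left(p \right)} = -36$ ($m{\left(p \right)} = 2 - \left(-1\right) \left(-38\right) = 2 - 38 = -36$)
$A = 13924$ ($A = \left(\left(-6 - 7\right) - 105\right)^{2} = \left(-13 - 105\right)^{2} = \left(-118\right)^{2} = 13924$)
$b = 13924$
$b - m{\left(o{\left(-5,c \right)} \right)} = 13924 - -36 = 13924 + 36 = 13960$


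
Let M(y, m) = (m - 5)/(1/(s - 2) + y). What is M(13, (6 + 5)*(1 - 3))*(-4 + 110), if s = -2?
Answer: -3816/17 ≈ -224.47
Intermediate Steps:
M(y, m) = (-5 + m)/(-1/4 + y) (M(y, m) = (m - 5)/(1/(-2 - 2) + y) = (-5 + m)/(1/(-4) + y) = (-5 + m)/(-1/4 + y))
M(13, (6 + 5)*(1 - 3))*(-4 + 110) = (4*(-5 + (6 + 5)*(1 - 3))/(-1 + 4*13))*(-4 + 110) = (4*(-5 + 11*(-2))/(-1 + 52))*106 = (4*(-5 - 22)/51)*106 = (4*(1/51)*(-27))*106 = -36/17*106 = -3816/17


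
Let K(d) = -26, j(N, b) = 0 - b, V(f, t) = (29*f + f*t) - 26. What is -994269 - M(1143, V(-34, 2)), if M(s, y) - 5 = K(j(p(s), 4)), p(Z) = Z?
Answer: -994248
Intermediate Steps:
V(f, t) = -26 + 29*f + f*t
j(N, b) = -b
M(s, y) = -21 (M(s, y) = 5 - 26 = -21)
-994269 - M(1143, V(-34, 2)) = -994269 - 1*(-21) = -994269 + 21 = -994248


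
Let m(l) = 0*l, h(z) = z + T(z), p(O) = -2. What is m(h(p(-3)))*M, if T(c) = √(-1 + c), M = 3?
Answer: 0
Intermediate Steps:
h(z) = z + √(-1 + z)
m(l) = 0
m(h(p(-3)))*M = 0*3 = 0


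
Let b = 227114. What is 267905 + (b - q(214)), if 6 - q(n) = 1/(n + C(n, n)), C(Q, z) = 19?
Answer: 115338030/233 ≈ 4.9501e+5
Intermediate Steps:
q(n) = 6 - 1/(19 + n) (q(n) = 6 - 1/(n + 19) = 6 - 1/(19 + n))
267905 + (b - q(214)) = 267905 + (227114 - (113 + 6*214)/(19 + 214)) = 267905 + (227114 - (113 + 1284)/233) = 267905 + (227114 - 1397/233) = 267905 + 52916165/233 = 115338030/233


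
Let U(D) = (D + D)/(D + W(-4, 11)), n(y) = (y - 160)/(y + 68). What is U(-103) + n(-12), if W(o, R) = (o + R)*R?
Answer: 883/182 ≈ 4.8516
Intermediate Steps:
W(o, R) = R*(R + o) (W(o, R) = (R + o)*R = R*(R + o))
n(y) = (-160 + y)/(68 + y)
U(D) = 2*D/(77 + D) (U(D) = (D + D)/(D + 11*(11 - 4)) = (2*D)/(D + 11*7) = (2*D)/(D + 77) = (2*D)/(77 + D) = 2*D/(77 + D))
U(-103) + n(-12) = 2*(-103)/(77 - 103) + (-160 - 12)/(68 - 12) = 2*(-103)/(-26) - 172/56 = 2*(-103)*(-1/26) + (1/56)*(-172) = 103/13 - 43/14 = 883/182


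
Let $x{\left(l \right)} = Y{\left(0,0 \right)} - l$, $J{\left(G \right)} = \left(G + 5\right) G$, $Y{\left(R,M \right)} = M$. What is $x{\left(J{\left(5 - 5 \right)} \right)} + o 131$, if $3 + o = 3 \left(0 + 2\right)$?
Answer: $393$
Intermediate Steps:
$J{\left(G \right)} = G \left(5 + G\right)$ ($J{\left(G \right)} = \left(5 + G\right) G = G \left(5 + G\right)$)
$o = 3$ ($o = -3 + 3 \left(0 + 2\right) = -3 + 3 \cdot 2 = -3 + 6 = 3$)
$x{\left(l \right)} = - l$ ($x{\left(l \right)} = 0 - l = - l$)
$x{\left(J{\left(5 - 5 \right)} \right)} + o 131 = - \left(5 - 5\right) \left(5 + \left(5 - 5\right)\right) + 3 \cdot 131 = - 0 \left(5 + 0\right) + 393 = - 0 \cdot 5 + 393 = \left(-1\right) 0 + 393 = 0 + 393 = 393$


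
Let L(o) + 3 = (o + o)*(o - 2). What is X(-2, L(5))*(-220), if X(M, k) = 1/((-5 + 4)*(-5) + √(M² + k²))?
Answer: 275/177 - 55*√733/177 ≈ -6.8591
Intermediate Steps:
L(o) = -3 + 2*o*(-2 + o) (L(o) = -3 + (o + o)*(o - 2) = -3 + (2*o)*(-2 + o) = -3 + 2*o*(-2 + o))
X(M, k) = 1/(5 + √(M² + k²)) (X(M, k) = 1/(-1*(-5) + √(M² + k²)) = 1/(5 + √(M² + k²)))
X(-2, L(5))*(-220) = -220/(5 + √((-2)² + (-3 - 4*5 + 2*5²)²)) = -220/(5 + √(4 + (-3 - 20 + 2*25)²)) = -220/(5 + √(4 + (-3 - 20 + 50)²)) = -220/(5 + √(4 + 27²)) = -220/(5 + √(4 + 729)) = -220/(5 + √733)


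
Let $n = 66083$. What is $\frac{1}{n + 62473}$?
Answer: $\frac{1}{128556} \approx 7.7787 \cdot 10^{-6}$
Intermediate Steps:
$\frac{1}{n + 62473} = \frac{1}{66083 + 62473} = \frac{1}{128556}$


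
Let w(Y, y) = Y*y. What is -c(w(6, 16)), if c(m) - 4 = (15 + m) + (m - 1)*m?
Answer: -9235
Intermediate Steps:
c(m) = 19 + m + m*(-1 + m) (c(m) = 4 + ((15 + m) + (m - 1)*m) = 4 + ((15 + m) + (-1 + m)*m) = 4 + ((15 + m) + m*(-1 + m)) = 4 + (15 + m + m*(-1 + m)) = 19 + m + m*(-1 + m))
-c(w(6, 16)) = -(19 + (6*16)**2) = -(19 + 96**2) = -(19 + 9216) = -1*9235 = -9235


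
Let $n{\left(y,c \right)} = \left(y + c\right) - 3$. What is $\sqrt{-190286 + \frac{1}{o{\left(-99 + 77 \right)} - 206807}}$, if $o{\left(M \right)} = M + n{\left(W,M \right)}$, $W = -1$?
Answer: $\frac{i \sqrt{8142145946390005}}{206855} \approx 436.22 i$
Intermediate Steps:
$n{\left(y,c \right)} = -3 + c + y$ ($n{\left(y,c \right)} = \left(c + y\right) - 3 = -3 + c + y$)
$o{\left(M \right)} = -4 + 2 M$ ($o{\left(M \right)} = M - \left(4 - M\right) = M + \left(-4 + M\right) = -4 + 2 M$)
$\sqrt{-190286 + \frac{1}{o{\left(-99 + 77 \right)} - 206807}} = \sqrt{-190286 + \frac{1}{\left(-4 + 2 \left(-99 + 77\right)\right) - 206807}} = \sqrt{-190286 + \frac{1}{\left(-4 + 2 \left(-22\right)\right) - 206807}} = \sqrt{-190286 + \frac{1}{\left(-4 - 44\right) - 206807}} = \sqrt{-190286 + \frac{1}{-48 - 206807}} = \sqrt{-190286 + \frac{1}{-206855}} = \sqrt{-190286 - \frac{1}{206855}} = \sqrt{- \frac{39361610531}{206855}} = \frac{i \sqrt{8142145946390005}}{206855}$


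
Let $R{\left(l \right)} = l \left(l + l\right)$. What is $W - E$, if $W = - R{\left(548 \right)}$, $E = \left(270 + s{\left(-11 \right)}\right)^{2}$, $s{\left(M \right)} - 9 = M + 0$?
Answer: $-672432$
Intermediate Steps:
$s{\left(M \right)} = 9 + M$ ($s{\left(M \right)} = 9 + \left(M + 0\right) = 9 + M$)
$E = 71824$ ($E = \left(270 + \left(9 - 11\right)\right)^{2} = \left(270 - 2\right)^{2} = 268^{2} = 71824$)
$R{\left(l \right)} = 2 l^{2}$ ($R{\left(l \right)} = l 2 l = 2 l^{2}$)
$W = -600608$ ($W = - 2 \cdot 548^{2} = - 2 \cdot 300304 = \left(-1\right) 600608 = -600608$)
$W - E = -600608 - 71824 = -672432$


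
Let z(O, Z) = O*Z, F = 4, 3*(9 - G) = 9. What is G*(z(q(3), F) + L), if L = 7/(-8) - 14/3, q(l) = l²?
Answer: 731/4 ≈ 182.75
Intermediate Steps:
G = 6 (G = 9 - ⅓*9 = 9 - 3 = 6)
L = -133/24 (L = 7*(-⅛) - 14*⅓ = -7/8 - 14/3 = -133/24 ≈ -5.5417)
G*(z(q(3), F) + L) = 6*(3²*4 - 133/24) = 6*(9*4 - 133/24) = 6*(36 - 133/24) = 6*(731/24) = 731/4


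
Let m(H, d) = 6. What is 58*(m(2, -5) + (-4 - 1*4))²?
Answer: 232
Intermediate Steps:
58*(m(2, -5) + (-4 - 1*4))² = 58*(6 + (-4 - 1*4))² = 58*(6 + (-4 - 4))² = 58*(6 - 8)² = 58*(-2)² = 58*4 = 232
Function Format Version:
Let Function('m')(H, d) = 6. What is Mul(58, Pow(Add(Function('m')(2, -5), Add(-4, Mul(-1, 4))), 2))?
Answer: 232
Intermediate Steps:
Mul(58, Pow(Add(Function('m')(2, -5), Add(-4, Mul(-1, 4))), 2)) = Mul(58, Pow(Add(6, Add(-4, Mul(-1, 4))), 2)) = Mul(58, Pow(Add(6, Add(-4, -4)), 2)) = Mul(58, Pow(Add(6, -8), 2)) = Mul(58, Pow(-2, 2)) = Mul(58, 4) = 232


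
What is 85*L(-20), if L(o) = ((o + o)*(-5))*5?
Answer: 85000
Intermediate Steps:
L(o) = -50*o (L(o) = ((2*o)*(-5))*5 = -10*o*5 = -50*o)
85*L(-20) = 85*(-50*(-20)) = 85*1000 = 85000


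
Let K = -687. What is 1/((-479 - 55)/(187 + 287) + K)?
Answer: -79/54362 ≈ -0.0014532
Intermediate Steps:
1/((-479 - 55)/(187 + 287) + K) = 1/((-479 - 55)/(187 + 287) - 687) = 1/(-534/474 - 687) = 1/(-534*1/474 - 687) = 1/(-89/79 - 687) = 1/(-54362/79) = -79/54362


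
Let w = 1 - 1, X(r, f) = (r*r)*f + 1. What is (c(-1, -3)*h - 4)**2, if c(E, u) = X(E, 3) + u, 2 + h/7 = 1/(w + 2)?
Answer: 841/4 ≈ 210.25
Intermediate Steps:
X(r, f) = 1 + f*r**2 (X(r, f) = r**2*f + 1 = f*r**2 + 1 = 1 + f*r**2)
w = 0
h = -21/2 (h = -14 + 7/(0 + 2) = -14 + 7/2 = -21/2 ≈ -10.500)
c(E, u) = 1 + u + 3*E**2 (c(E, u) = (1 + 3*E**2) + u = 1 + u + 3*E**2)
(c(-1, -3)*h - 4)**2 = ((1 - 3 + 3*(-1)**2)*(-21/2) - 4)**2 = ((1 - 3 + 3*1)*(-21/2) - 4)**2 = ((1 - 3 + 3)*(-21/2) - 4)**2 = (1*(-21/2) - 4)**2 = (-21/2 - 4)**2 = (-29/2)**2 = 841/4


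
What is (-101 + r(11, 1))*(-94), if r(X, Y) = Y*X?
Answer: 8460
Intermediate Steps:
r(X, Y) = X*Y
(-101 + r(11, 1))*(-94) = (-101 + 11*1)*(-94) = (-101 + 11)*(-94) = -90*(-94) = 8460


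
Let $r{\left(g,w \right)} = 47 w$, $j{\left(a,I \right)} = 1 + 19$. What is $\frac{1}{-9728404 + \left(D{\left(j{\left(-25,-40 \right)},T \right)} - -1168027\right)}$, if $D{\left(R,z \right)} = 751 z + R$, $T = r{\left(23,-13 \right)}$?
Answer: $- \frac{1}{9019218} \approx -1.1087 \cdot 10^{-7}$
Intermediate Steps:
$j{\left(a,I \right)} = 20$
$T = -611$ ($T = 47 \left(-13\right) = -611$)
$D{\left(R,z \right)} = R + 751 z$
$\frac{1}{-9728404 + \left(D{\left(j{\left(-25,-40 \right)},T \right)} - -1168027\right)} = \frac{1}{-9728404 + \left(\left(20 + 751 \left(-611\right)\right) - -1168027\right)} = \frac{1}{-9728404 + \left(\left(20 - 458861\right) + 1168027\right)} = \frac{1}{-9728404 + \left(-458841 + 1168027\right)} = \frac{1}{-9728404 + 709186} = \frac{1}{-9019218} = - \frac{1}{9019218}$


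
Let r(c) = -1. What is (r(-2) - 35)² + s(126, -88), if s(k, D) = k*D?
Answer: -9792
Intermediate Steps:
s(k, D) = D*k
(r(-2) - 35)² + s(126, -88) = (-1 - 35)² - 88*126 = (-36)² - 11088 = 1296 - 11088 = -9792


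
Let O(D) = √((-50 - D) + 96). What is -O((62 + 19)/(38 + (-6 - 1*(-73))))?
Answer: -√55405/35 ≈ -6.7252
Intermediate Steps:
O(D) = √(46 - D)
-O((62 + 19)/(38 + (-6 - 1*(-73)))) = -√(46 - (62 + 19)/(38 + (-6 - 1*(-73)))) = -√(46 - 81/(38 + (-6 + 73))) = -√(46 - 81/(38 + 67)) = -√(46 - 81/105) = -√(46 - 1*27/35) = -√(46 - 27/35) = -√(1583/35) = -√55405/35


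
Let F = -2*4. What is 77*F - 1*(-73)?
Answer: -543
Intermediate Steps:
F = -8
77*F - 1*(-73) = 77*(-8) - 1*(-73) = -616 + 73 = -543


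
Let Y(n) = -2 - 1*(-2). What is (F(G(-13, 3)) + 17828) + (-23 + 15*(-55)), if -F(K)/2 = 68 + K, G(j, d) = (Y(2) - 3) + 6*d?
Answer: 16814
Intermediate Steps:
Y(n) = 0 (Y(n) = -2 + 2 = 0)
G(j, d) = -3 + 6*d (G(j, d) = (0 - 3) + 6*d = -3 + 6*d)
F(K) = -136 - 2*K (F(K) = -2*(68 + K) = -136 - 2*K)
(F(G(-13, 3)) + 17828) + (-23 + 15*(-55)) = ((-136 - 2*(-3 + 6*3)) + 17828) + (-23 + 15*(-55)) = ((-136 - 2*(-3 + 18)) + 17828) + (-23 - 825) = ((-136 - 2*15) + 17828) - 848 = ((-136 - 30) + 17828) - 848 = (-166 + 17828) - 848 = 17662 - 848 = 16814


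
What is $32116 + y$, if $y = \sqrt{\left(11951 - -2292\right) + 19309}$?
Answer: $32116 + 12 \sqrt{233} \approx 32299.0$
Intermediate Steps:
$y = 12 \sqrt{233}$ ($y = \sqrt{\left(11951 + 2292\right) + 19309} = \sqrt{14243 + 19309} = \sqrt{33552} = 12 \sqrt{233} \approx 183.17$)
$32116 + y = 32116 + 12 \sqrt{233}$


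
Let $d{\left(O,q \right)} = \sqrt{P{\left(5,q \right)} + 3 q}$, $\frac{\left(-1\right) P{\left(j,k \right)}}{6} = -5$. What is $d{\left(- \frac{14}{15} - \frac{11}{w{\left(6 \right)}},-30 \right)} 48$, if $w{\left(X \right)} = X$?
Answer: $96 i \sqrt{15} \approx 371.81 i$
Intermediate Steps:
$P{\left(j,k \right)} = 30$ ($P{\left(j,k \right)} = \left(-6\right) \left(-5\right) = 30$)
$d{\left(O,q \right)} = \sqrt{30 + 3 q}$
$d{\left(- \frac{14}{15} - \frac{11}{w{\left(6 \right)}},-30 \right)} 48 = \sqrt{30 + 3 \left(-30\right)} 48 = \sqrt{30 - 90} \cdot 48 = \sqrt{-60} \cdot 48 = 2 i \sqrt{15} \cdot 48 = 96 i \sqrt{15}$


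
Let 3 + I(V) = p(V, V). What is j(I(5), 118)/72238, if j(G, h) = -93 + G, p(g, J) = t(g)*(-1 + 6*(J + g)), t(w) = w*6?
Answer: 837/36119 ≈ 0.023173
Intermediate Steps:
t(w) = 6*w
p(g, J) = 6*g*(-1 + 6*J + 6*g) (p(g, J) = (6*g)*(-1 + 6*(J + g)) = (6*g)*(-1 + (6*J + 6*g)) = (6*g)*(-1 + 6*J + 6*g) = 6*g*(-1 + 6*J + 6*g))
I(V) = -3 + 6*V*(-1 + 12*V) (I(V) = -3 + 6*V*(-1 + 6*V + 6*V) = -3 + 6*V*(-1 + 12*V))
j(I(5), 118)/72238 = (-93 + (-3 - 6*5 + 72*5**2))/72238 = (-93 + (-3 - 30 + 72*25))*(1/72238) = (-93 + (-3 - 30 + 1800))*(1/72238) = (-93 + 1767)*(1/72238) = 1674*(1/72238) = 837/36119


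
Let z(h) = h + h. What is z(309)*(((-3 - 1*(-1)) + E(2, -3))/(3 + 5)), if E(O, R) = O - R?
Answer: 927/4 ≈ 231.75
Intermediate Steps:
z(h) = 2*h
z(309)*(((-3 - 1*(-1)) + E(2, -3))/(3 + 5)) = (2*309)*(((-3 - 1*(-1)) + (2 - 1*(-3)))/(3 + 5)) = 618*(((-3 + 1) + (2 + 3))/8) = 618*((-2 + 5)*(1/8)) = 618*(3*(1/8)) = 618*(3/8) = 927/4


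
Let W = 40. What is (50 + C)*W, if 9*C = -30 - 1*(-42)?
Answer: 6160/3 ≈ 2053.3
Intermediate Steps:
C = 4/3 (C = (-30 - 1*(-42))/9 = (-30 + 42)/9 = (1/9)*12 = 4/3 ≈ 1.3333)
(50 + C)*W = (50 + 4/3)*40 = (154/3)*40 = 6160/3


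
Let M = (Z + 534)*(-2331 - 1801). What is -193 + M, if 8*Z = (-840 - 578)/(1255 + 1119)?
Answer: -5237928297/2374 ≈ -2.2064e+6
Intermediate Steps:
Z = -709/9496 (Z = ((-840 - 578)/(1255 + 1119))/8 = (-1418/2374)/8 = (-1418*1/2374)/8 = (⅛)*(-709/1187) = -709/9496 ≈ -0.074663)
M = -5237470115/2374 (M = (-709/9496 + 534)*(-2331 - 1801) = (5070155/9496)*(-4132) = -5237470115/2374 ≈ -2.2062e+6)
-193 + M = -193 - 5237470115/2374 = -5237928297/2374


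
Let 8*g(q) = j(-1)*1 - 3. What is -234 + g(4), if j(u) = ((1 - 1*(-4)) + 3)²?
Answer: -1811/8 ≈ -226.38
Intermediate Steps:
j(u) = 64 (j(u) = ((1 + 4) + 3)² = (5 + 3)² = 8² = 64)
g(q) = 61/8 (g(q) = (64*1 - 3)/8 = (64 - 3)/8 = (⅛)*61 = 61/8)
-234 + g(4) = -234 + 61/8 = -1811/8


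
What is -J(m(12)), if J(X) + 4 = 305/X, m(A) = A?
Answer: -257/12 ≈ -21.417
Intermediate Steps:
J(X) = -4 + 305/X
-J(m(12)) = -(-4 + 305/12) = -1*257/12 = -257/12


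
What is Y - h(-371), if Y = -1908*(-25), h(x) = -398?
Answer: 48098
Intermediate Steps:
Y = 47700
Y - h(-371) = 47700 - 1*(-398) = 47700 + 398 = 48098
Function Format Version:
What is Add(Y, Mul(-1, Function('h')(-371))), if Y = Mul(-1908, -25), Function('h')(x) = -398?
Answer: 48098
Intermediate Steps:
Y = 47700
Add(Y, Mul(-1, Function('h')(-371))) = Add(47700, Mul(-1, -398)) = Add(47700, 398) = 48098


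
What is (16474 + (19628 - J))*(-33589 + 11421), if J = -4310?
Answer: -895853216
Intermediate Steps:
(16474 + (19628 - J))*(-33589 + 11421) = (16474 + (19628 - 1*(-4310)))*(-33589 + 11421) = (16474 + (19628 + 4310))*(-22168) = (16474 + 23938)*(-22168) = 40412*(-22168) = -895853216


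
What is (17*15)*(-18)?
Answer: -4590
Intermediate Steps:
(17*15)*(-18) = 255*(-18) = -4590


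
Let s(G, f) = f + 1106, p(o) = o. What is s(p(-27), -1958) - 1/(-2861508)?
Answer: -2438004815/2861508 ≈ -852.00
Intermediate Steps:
s(G, f) = 1106 + f
s(p(-27), -1958) - 1/(-2861508) = (1106 - 1958) - 1/(-2861508) = -852 - 1*(-1/2861508) = -852 + 1/2861508 = -2438004815/2861508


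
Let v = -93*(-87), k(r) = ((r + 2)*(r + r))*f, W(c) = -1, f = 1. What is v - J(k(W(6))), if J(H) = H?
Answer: 8093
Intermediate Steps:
k(r) = 2*r*(2 + r) (k(r) = ((r + 2)*(r + r))*1 = ((2 + r)*(2*r))*1 = (2*r*(2 + r))*1 = 2*r*(2 + r))
v = 8091
v - J(k(W(6))) = 8091 - 2*(-1)*(2 - 1) = 8091 - 2*(-1) = 8091 - 1*(-2) = 8091 + 2 = 8093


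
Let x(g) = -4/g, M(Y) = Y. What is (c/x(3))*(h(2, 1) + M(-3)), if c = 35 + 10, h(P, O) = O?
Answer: 135/2 ≈ 67.500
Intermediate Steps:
c = 45
(c/x(3))*(h(2, 1) + M(-3)) = (45/((-4/3)))*(1 - 3) = (45/((-4*1/3)))*(-2) = (45/(-4/3))*(-2) = (45*(-3/4))*(-2) = -135/4*(-2) = 135/2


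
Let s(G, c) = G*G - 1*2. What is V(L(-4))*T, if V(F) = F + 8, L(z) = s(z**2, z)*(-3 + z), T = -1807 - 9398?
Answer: 19832850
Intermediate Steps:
T = -11205
s(G, c) = -2 + G**2 (s(G, c) = G**2 - 2 = -2 + G**2)
L(z) = (-3 + z)*(-2 + z**4) (L(z) = (-2 + (z**2)**2)*(-3 + z) = (-2 + z**4)*(-3 + z) = (-3 + z)*(-2 + z**4))
V(F) = 8 + F
V(L(-4))*T = (8 + (-3 - 4)*(-2 + (-4)**4))*(-11205) = (8 - 7*(-2 + 256))*(-11205) = (8 - 7*254)*(-11205) = (8 - 1778)*(-11205) = -1770*(-11205) = 19832850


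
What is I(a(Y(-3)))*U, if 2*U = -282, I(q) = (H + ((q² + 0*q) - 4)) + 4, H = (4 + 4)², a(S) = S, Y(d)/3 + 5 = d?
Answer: -90240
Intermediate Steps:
Y(d) = -15 + 3*d
H = 64 (H = 8² = 64)
I(q) = 64 + q² (I(q) = (64 + ((q² + 0*q) - 4)) + 4 = (64 + ((q² + 0) - 4)) + 4 = (64 + (q² - 4)) + 4 = (64 + (-4 + q²)) + 4 = (60 + q²) + 4 = 64 + q²)
U = -141 (U = (½)*(-282) = -141)
I(a(Y(-3)))*U = (64 + (-15 + 3*(-3))²)*(-141) = (64 + (-15 - 9)²)*(-141) = (64 + (-24)²)*(-141) = (64 + 576)*(-141) = 640*(-141) = -90240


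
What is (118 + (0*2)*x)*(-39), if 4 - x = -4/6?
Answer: -4602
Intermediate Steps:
x = 14/3 (x = 4 - (-4)/6 = 4 - 1*(-2/3) = 4 + 2/3 = 14/3 ≈ 4.6667)
(118 + (0*2)*x)*(-39) = (118 + (0*2)*(14/3))*(-39) = (118 + 0*(14/3))*(-39) = (118 + 0)*(-39) = 118*(-39) = -4602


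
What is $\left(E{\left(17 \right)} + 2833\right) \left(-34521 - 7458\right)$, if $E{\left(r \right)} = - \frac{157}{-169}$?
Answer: $- \frac{20105170386}{169} \approx -1.1897 \cdot 10^{8}$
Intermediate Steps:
$E{\left(r \right)} = \frac{157}{169}$ ($E{\left(r \right)} = \left(-157\right) \left(- \frac{1}{169}\right) = \frac{157}{169}$)
$\left(E{\left(17 \right)} + 2833\right) \left(-34521 - 7458\right) = \left(\frac{157}{169} + 2833\right) \left(-34521 - 7458\right) = \frac{478934}{169} \left(-41979\right) = - \frac{20105170386}{169}$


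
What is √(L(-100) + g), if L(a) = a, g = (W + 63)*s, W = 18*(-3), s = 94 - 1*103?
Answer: I*√181 ≈ 13.454*I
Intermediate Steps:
s = -9 (s = 94 - 103 = -9)
W = -54
g = -81 (g = (-54 + 63)*(-9) = 9*(-9) = -81)
√(L(-100) + g) = √(-100 - 81) = √(-181) = I*√181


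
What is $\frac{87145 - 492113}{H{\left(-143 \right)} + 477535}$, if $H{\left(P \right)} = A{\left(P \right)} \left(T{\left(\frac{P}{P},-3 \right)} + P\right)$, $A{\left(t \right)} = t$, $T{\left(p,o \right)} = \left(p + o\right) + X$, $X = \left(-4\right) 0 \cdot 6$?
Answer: $- \frac{202484}{249135} \approx -0.81275$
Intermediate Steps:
$X = 0$ ($X = 0 \cdot 6 = 0$)
$T{\left(p,o \right)} = o + p$ ($T{\left(p,o \right)} = \left(p + o\right) + 0 = \left(o + p\right) + 0 = o + p$)
$H{\left(P \right)} = P \left(-2 + P\right)$ ($H{\left(P \right)} = P \left(\left(-3 + \frac{P}{P}\right) + P\right) = P \left(\left(-3 + 1\right) + P\right) = P \left(-2 + P\right)$)
$\frac{87145 - 492113}{H{\left(-143 \right)} + 477535} = \frac{87145 - 492113}{- 143 \left(-2 - 143\right) + 477535} = - \frac{404968}{\left(-143\right) \left(-145\right) + 477535} = - \frac{404968}{20735 + 477535} = - \frac{404968}{498270} = \left(-404968\right) \frac{1}{498270} = - \frac{202484}{249135}$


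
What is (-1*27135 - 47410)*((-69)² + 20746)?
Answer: -1901419315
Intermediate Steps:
(-1*27135 - 47410)*((-69)² + 20746) = (-27135 - 47410)*(4761 + 20746) = -74545*25507 = -1901419315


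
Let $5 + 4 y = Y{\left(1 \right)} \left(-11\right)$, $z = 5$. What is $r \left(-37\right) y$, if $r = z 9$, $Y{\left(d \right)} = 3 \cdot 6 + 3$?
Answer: $98235$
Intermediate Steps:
$Y{\left(d \right)} = 21$ ($Y{\left(d \right)} = 18 + 3 = 21$)
$y = -59$ ($y = - \frac{5}{4} + \frac{21 \left(-11\right)}{4} = - \frac{5}{4} + \frac{1}{4} \left(-231\right) = - \frac{5}{4} - \frac{231}{4} = -59$)
$r = 45$ ($r = 5 \cdot 9 = 45$)
$r \left(-37\right) y = 45 \left(-37\right) \left(-59\right) = \left(-1665\right) \left(-59\right) = 98235$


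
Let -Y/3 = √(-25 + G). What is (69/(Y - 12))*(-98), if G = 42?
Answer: -9016 + 2254*√17 ≈ 277.48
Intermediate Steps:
Y = -3*√17 (Y = -3*√(-25 + 42) = -3*√17 ≈ -12.369)
(69/(Y - 12))*(-98) = (69/(-3*√17 - 12))*(-98) = (69/(-12 - 3*√17))*(-98) = -6762/(-12 - 3*√17)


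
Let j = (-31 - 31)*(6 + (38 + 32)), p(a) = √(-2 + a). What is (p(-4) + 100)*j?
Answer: -471200 - 4712*I*√6 ≈ -4.712e+5 - 11542.0*I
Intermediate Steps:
j = -4712 (j = -62*(6 + 70) = -62*76 = -4712)
(p(-4) + 100)*j = (√(-2 - 4) + 100)*(-4712) = (√(-6) + 100)*(-4712) = (I*√6 + 100)*(-4712) = (100 + I*√6)*(-4712) = -471200 - 4712*I*√6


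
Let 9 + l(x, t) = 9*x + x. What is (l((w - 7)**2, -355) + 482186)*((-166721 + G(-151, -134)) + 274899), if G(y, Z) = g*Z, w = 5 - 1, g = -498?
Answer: 84353320970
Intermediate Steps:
w = 4
G(y, Z) = -498*Z
l(x, t) = -9 + 10*x (l(x, t) = -9 + (9*x + x) = -9 + 10*x)
(l((w - 7)**2, -355) + 482186)*((-166721 + G(-151, -134)) + 274899) = ((-9 + 10*(4 - 7)**2) + 482186)*((-166721 - 498*(-134)) + 274899) = ((-9 + 10*(-3)**2) + 482186)*((-166721 + 66732) + 274899) = ((-9 + 10*9) + 482186)*(-99989 + 274899) = ((-9 + 90) + 482186)*174910 = (81 + 482186)*174910 = 482267*174910 = 84353320970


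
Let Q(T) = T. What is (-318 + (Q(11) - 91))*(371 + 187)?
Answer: -222084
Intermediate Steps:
(-318 + (Q(11) - 91))*(371 + 187) = (-318 + (11 - 91))*(371 + 187) = (-318 - 80)*558 = -398*558 = -222084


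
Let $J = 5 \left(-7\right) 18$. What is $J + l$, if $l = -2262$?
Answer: $-2892$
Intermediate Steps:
$J = -630$ ($J = \left(-35\right) 18 = -630$)
$J + l = -630 - 2262 = -2892$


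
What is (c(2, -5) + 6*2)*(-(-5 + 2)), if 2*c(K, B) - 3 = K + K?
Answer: 93/2 ≈ 46.500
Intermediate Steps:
c(K, B) = 3/2 + K (c(K, B) = 3/2 + (K + K)/2 = 3/2 + (2*K)/2 = 3/2 + K)
(c(2, -5) + 6*2)*(-(-5 + 2)) = ((3/2 + 2) + 6*2)*(-(-5 + 2)) = (7/2 + 12)*(-1*(-3)) = (31/2)*3 = 93/2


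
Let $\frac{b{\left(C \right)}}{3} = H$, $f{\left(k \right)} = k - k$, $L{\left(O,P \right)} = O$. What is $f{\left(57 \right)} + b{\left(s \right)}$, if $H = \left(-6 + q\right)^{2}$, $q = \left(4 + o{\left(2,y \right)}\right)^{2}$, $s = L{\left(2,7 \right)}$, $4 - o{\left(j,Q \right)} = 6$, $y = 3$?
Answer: $12$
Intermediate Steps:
$o{\left(j,Q \right)} = -2$ ($o{\left(j,Q \right)} = 4 - 6 = -2$)
$s = 2$
$q = 4$ ($q = \left(4 - 2\right)^{2} = 2^{2} = 4$)
$f{\left(k \right)} = 0$
$H = 4$ ($H = \left(-6 + 4\right)^{2} = \left(-2\right)^{2} = 4$)
$b{\left(C \right)} = 12$ ($b{\left(C \right)} = 3 \cdot 4 = 12$)
$f{\left(57 \right)} + b{\left(s \right)} = 0 + 12 = 12$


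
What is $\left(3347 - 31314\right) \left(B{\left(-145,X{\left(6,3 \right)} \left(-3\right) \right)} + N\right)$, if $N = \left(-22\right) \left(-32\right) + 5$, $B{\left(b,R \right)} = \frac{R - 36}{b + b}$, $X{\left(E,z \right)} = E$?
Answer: $- \frac{2875902544}{145} \approx -1.9834 \cdot 10^{7}$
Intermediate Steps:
$B{\left(b,R \right)} = \frac{-36 + R}{2 b}$
$N = 709$ ($N = 704 + 5 = 709$)
$\left(3347 - 31314\right) \left(B{\left(-145,X{\left(6,3 \right)} \left(-3\right) \right)} + N\right) = \left(3347 - 31314\right) \left(\frac{-36 + 6 \left(-3\right)}{2 \left(-145\right)} + 709\right) = - 27967 \left(\frac{1}{2} \left(- \frac{1}{145}\right) \left(-36 - 18\right) + 709\right) = - 27967 \left(\frac{1}{2} \left(- \frac{1}{145}\right) \left(-54\right) + 709\right) = - 27967 \left(\frac{27}{145} + 709\right) = \left(-27967\right) \frac{102832}{145} = - \frac{2875902544}{145}$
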